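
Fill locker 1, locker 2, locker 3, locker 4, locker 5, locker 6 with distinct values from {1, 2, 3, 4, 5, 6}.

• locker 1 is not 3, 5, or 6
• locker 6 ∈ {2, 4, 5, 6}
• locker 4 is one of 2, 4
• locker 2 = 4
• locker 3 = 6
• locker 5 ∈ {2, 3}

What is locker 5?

locker 2 has just one choice, so locker 2 = 4. So locker 1, locker 4, locker 6 can't be 4.
locker 3's domain is down to {6}, so locker 3 = 6. Remove 6 from locker 6.
locker 4 must be 2 (only option left). Strike 2 from locker 1, locker 5, locker 6.
So locker 5 = 3.

3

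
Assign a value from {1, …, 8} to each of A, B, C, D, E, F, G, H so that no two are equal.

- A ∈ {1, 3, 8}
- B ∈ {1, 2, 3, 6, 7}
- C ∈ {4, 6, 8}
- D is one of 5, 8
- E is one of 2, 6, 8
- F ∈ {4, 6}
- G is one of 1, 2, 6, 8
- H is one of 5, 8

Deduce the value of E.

2

The 8 variables draw from only 8 values {1, 2, 3, 4, 5, 6, 7, 8}, so each is used; only B can be 7, hence B = 7.
The 7 still-open variables together cover exactly {1, 2, 3, 4, 5, 6, 8} — 7 values for 7 variables — and 3 appears only in A's list, so A = 3.
Among the 6 still-open variables, 1 fits only G (and all 6 values in {1, 2, 4, 5, 6, 8} must be used), so G = 1.
The 5 still-open variables together cover exactly {2, 4, 5, 6, 8} — 5 values for 5 variables — and 2 appears only in E's list, so E = 2.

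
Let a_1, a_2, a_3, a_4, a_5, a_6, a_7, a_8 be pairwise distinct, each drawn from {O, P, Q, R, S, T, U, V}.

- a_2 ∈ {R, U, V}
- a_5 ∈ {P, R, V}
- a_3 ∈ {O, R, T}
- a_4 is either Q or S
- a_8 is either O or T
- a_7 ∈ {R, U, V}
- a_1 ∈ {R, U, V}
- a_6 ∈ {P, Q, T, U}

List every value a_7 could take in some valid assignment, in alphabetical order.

Among the 8 variables, S fits only a_4 (and all 8 values in {O, P, Q, R, S, T, U, V} must be used), so a_4 = S.
The 7 still-open variables draw from only 7 values {O, P, Q, R, T, U, V}, so each is used; only a_6 can be Q, hence a_6 = Q.
The 6 still-open variables together cover exactly {O, P, R, T, U, V} — 6 values for 6 variables — and P appears only in a_5's list, so a_5 = P.
The 3 variables a_1, a_2, a_7 are confined to {R, U, V}, which locks those values in; drop them from a_3.
No further eliminations apply; a_7 can still be any of R, U, V.

R, U, V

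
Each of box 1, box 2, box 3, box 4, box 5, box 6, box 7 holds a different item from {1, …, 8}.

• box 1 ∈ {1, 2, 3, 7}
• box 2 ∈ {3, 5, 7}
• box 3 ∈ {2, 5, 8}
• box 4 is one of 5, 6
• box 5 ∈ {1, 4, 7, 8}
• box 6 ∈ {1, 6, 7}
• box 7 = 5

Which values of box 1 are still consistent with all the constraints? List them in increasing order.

1, 2, 3, 7

box 7 must be 5 (only option left). Eliminate 5 elsewhere: box 2, box 3, box 4.
box 4 must be 6 (only option left). Strike 6 from box 6.
No further eliminations apply; box 1 can still be any of 1, 2, 3, 7.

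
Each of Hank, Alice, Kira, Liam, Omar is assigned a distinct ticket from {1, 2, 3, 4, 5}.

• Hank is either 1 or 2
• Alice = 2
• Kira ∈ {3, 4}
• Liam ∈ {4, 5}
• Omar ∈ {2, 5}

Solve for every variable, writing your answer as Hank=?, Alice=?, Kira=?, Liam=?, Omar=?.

Hank=1, Alice=2, Kira=3, Liam=4, Omar=5

Alice has just one choice, so Alice = 2. So Hank, Omar can't be 2.
That leaves Omar = 5. Remove 5 from Liam.
Hank must be 1 (only option left).
Liam has just one choice, so Liam = 4. Remove 4 from Kira.
Kira's domain is down to {3}, so Kira = 3.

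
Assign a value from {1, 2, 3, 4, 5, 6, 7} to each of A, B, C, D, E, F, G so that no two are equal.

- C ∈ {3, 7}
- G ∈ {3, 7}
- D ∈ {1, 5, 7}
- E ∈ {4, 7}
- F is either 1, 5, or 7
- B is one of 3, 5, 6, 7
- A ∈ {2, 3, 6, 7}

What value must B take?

The 7 variables together cover exactly {1, 2, 3, 4, 5, 6, 7} — 7 values for 7 variables — and 2 appears only in A's list, so A = 2.
Among the 6 still-open variables, 4 fits only E (and all 6 values in {1, 3, 4, 5, 6, 7} must be used), so E = 4.
The 5 still-open variables together cover exactly {1, 3, 5, 6, 7} — 5 values for 5 variables — and 6 appears only in B's list, so B = 6.

6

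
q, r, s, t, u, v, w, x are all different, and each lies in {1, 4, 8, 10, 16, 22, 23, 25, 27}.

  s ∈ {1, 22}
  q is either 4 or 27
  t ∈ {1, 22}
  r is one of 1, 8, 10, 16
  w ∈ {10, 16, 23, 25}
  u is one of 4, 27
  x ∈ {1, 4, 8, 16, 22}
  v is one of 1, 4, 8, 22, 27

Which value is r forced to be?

The 2 variables q and u are confined to {4, 27}, which locks those values in; drop them from v, x.
s and t between them cover only {1, 22} — a naked pair. Remove those values from r, v, x.
That leaves v = 8. So r, x can't be 8.
x's domain is down to {16}, so x = 16. So r, w can't be 16.
So r = 10.

10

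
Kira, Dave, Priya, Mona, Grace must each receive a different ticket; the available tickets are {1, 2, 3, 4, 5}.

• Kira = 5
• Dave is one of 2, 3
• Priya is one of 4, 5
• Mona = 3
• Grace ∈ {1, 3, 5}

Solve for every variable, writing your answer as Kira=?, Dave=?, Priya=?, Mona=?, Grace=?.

Kira must be 5 (only option left). Eliminate 5 elsewhere: Priya, Grace.
Priya must be 4 (only option left).
That leaves Mona = 3. Remove 3 from Dave, Grace.
Grace must be 1 (only option left).
Dave has just one choice, so Dave = 2.

Kira=5, Dave=2, Priya=4, Mona=3, Grace=1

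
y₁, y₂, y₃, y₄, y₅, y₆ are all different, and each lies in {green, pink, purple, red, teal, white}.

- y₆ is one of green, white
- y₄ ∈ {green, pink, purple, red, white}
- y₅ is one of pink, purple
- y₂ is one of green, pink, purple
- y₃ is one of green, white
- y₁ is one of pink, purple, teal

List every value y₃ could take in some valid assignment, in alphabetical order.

The 6 variables draw from only 6 values {green, pink, purple, red, teal, white}, so each is used; only y₄ can be red, hence y₄ = red.
The 5 still-open variables together cover exactly {green, pink, purple, teal, white} — 5 values for 5 variables — and teal appears only in y₁'s list, so y₁ = teal.
y₃ and y₆ share exactly the 2 values {green, white}; by pigeonhole those values go to them, so strike green, white from y₂.
No further eliminations apply; y₃ can still be any of green, white.

green, white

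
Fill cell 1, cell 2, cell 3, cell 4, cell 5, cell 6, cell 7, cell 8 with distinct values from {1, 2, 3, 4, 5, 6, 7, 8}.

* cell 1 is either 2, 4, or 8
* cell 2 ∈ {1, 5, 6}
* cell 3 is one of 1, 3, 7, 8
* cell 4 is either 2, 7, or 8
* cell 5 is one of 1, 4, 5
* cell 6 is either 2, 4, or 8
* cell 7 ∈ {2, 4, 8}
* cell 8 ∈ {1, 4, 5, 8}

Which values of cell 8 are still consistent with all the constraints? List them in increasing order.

1, 5

The 8 variables draw from only 8 values {1, 2, 3, 4, 5, 6, 7, 8}, so each is used; only cell 3 can be 3, hence cell 3 = 3.
The 7 still-open variables together cover exactly {1, 2, 4, 5, 6, 7, 8} — 7 values for 7 variables — and 6 appears only in cell 2's list, so cell 2 = 6.
Among the 6 still-open variables, 7 fits only cell 4 (and all 6 values in {1, 2, 4, 5, 7, 8} must be used), so cell 4 = 7.
cell 1, cell 6, cell 7 between them cover only {2, 4, 8} — a naked triple. Remove those values from cell 5, cell 8.
No further eliminations apply; cell 8 can still be any of 1, 5.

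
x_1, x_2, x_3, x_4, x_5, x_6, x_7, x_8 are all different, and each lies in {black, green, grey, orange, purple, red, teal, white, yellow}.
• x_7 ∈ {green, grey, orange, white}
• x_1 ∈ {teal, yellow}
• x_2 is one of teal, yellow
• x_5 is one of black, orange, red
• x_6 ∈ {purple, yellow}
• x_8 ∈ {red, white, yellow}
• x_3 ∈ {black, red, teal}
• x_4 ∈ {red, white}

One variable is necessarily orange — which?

x_5

x_1 and x_2 share exactly the 2 values {teal, yellow}; by pigeonhole those values go to them, so strike teal, yellow from x_3, x_6, x_8.
That leaves x_6 = purple.
The 2 variables x_4 and x_8 are confined to {red, white}, which locks those values in; drop them from x_3, x_5, x_7.
x_3 has just one choice, so x_3 = black. Remove black from x_5.
So orange goes to x_5.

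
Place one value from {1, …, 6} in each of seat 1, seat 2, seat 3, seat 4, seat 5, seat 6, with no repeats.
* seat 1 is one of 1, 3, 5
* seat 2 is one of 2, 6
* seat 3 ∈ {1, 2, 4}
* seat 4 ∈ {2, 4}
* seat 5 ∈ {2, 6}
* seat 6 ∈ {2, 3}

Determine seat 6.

Among the 6 variables, 5 fits only seat 1 (and all 6 values in {1, 2, 3, 4, 5, 6} must be used), so seat 1 = 5.
The 5 still-open variables draw from only 5 values {1, 2, 3, 4, 6}, so each is used; only seat 3 can be 1, hence seat 3 = 1.
Among the 4 still-open variables, 3 fits only seat 6 (and all 4 values in {2, 3, 4, 6} must be used), so seat 6 = 3.

3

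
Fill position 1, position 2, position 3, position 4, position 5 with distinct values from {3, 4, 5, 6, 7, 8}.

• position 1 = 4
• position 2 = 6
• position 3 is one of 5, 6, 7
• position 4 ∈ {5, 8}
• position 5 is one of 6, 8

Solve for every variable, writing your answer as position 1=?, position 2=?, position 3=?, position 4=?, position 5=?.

position 1 must be 4 (only option left).
position 2's domain is down to {6}, so position 2 = 6. Strike 6 from position 3, position 5.
That leaves position 5 = 8. Strike 8 from position 4.
position 4 has just one choice, so position 4 = 5. Strike 5 from position 3.
position 3 must be 7 (only option left).

position 1=4, position 2=6, position 3=7, position 4=5, position 5=8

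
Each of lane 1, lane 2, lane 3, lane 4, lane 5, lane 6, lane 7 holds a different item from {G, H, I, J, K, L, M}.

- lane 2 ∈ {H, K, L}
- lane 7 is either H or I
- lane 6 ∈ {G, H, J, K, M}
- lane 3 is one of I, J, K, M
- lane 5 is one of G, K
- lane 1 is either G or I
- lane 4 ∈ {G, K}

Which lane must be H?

lane 7

Among the 7 variables, L fits only lane 2 (and all 7 values in {G, H, I, J, K, L, M} must be used), so lane 2 = L.
The 2 variables lane 4 and lane 5 are confined to {G, K}, which locks those values in; drop them from lane 1, lane 3, lane 6.
lane 1 has just one choice, so lane 1 = I. So lane 3, lane 7 can't be I.
So H goes to lane 7.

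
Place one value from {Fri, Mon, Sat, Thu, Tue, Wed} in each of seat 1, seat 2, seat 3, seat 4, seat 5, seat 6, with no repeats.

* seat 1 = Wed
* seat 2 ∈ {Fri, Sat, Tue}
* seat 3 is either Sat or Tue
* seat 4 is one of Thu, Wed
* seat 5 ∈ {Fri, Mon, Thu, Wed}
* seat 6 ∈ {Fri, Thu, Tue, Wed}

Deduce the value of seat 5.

seat 1 must be Wed (only option left). Eliminate Wed elsewhere: seat 4, seat 5, seat 6.
seat 4 must be Thu (only option left). Eliminate Thu elsewhere: seat 5, seat 6.
The 4 still-open variables draw from only 4 values {Fri, Mon, Sat, Tue}, so each is used; only seat 5 can be Mon, hence seat 5 = Mon.

Mon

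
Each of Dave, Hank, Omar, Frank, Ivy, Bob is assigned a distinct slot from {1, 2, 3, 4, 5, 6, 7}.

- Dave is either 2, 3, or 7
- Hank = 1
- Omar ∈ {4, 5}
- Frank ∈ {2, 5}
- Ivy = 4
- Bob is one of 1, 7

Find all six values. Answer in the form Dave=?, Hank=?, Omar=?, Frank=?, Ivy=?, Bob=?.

Hank has just one choice, so Hank = 1. Remove 1 from Bob.
Ivy must be 4 (only option left). Strike 4 from Omar.
Bob must be 7 (only option left). Eliminate 7 elsewhere: Dave.
Omar's domain is down to {5}, so Omar = 5. So Frank can't be 5.
Frank must be 2 (only option left). Remove 2 from Dave.
That leaves Dave = 3.

Dave=3, Hank=1, Omar=5, Frank=2, Ivy=4, Bob=7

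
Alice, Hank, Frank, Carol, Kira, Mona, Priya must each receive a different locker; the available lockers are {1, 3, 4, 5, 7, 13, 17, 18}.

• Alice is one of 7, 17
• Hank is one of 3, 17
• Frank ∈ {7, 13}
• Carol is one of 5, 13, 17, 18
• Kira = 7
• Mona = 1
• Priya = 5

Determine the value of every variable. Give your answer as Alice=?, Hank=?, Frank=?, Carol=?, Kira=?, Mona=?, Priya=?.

Alice=17, Hank=3, Frank=13, Carol=18, Kira=7, Mona=1, Priya=5

Kira has just one choice, so Kira = 7. Eliminate 7 elsewhere: Alice, Frank.
Mona must be 1 (only option left).
Priya must be 5 (only option left). So Carol can't be 5.
Alice must be 17 (only option left). Eliminate 17 elsewhere: Hank, Carol.
Hank has just one choice, so Hank = 3.
That leaves Frank = 13. Eliminate 13 elsewhere: Carol.
Carol's domain is down to {18}, so Carol = 18.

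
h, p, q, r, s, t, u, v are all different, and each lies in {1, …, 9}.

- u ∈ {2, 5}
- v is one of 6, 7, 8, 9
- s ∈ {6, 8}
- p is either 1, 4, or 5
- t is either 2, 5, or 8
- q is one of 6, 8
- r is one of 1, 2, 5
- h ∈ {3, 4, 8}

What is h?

q and s between them cover only {6, 8} — a naked pair. Remove those values from h, t, v.
t and u share exactly the 2 values {2, 5}; by pigeonhole those values go to them, so strike 2, 5 from p, r.
That leaves r = 1. Strike 1 from p.
p must be 4 (only option left). So h can't be 4.
So h = 3.

3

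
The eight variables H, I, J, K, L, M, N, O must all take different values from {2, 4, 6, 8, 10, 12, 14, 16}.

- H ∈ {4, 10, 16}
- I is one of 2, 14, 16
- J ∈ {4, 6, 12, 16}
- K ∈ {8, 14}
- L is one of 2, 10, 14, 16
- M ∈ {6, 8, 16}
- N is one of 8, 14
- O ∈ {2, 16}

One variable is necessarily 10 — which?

Among the 8 variables, 12 fits only J (and all 8 values in {2, 4, 6, 8, 10, 12, 14, 16} must be used), so J = 12.
The 7 still-open variables draw from only 7 values {2, 4, 6, 8, 10, 14, 16}, so each is used; only H can be 4, hence H = 4.
Among the 6 still-open variables, 6 fits only M (and all 6 values in {2, 6, 8, 10, 14, 16} must be used), so M = 6.
Among the 5 still-open variables, 10 fits only L (and all 5 values in {2, 8, 10, 14, 16} must be used), so L = 10.

L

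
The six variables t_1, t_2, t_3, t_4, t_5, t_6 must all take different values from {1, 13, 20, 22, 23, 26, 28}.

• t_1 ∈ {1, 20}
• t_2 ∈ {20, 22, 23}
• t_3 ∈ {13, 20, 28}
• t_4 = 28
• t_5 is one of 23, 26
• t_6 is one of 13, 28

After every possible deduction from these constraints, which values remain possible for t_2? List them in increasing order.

t_4 must be 28 (only option left). Eliminate 28 elsewhere: t_3, t_6.
t_6 must be 13 (only option left). Strike 13 from t_3.
t_3's domain is down to {20}, so t_3 = 20. So t_1, t_2 can't be 20.
t_1's domain is down to {1}, so t_1 = 1.
No further eliminations apply; t_2 can still be any of 22, 23.

22, 23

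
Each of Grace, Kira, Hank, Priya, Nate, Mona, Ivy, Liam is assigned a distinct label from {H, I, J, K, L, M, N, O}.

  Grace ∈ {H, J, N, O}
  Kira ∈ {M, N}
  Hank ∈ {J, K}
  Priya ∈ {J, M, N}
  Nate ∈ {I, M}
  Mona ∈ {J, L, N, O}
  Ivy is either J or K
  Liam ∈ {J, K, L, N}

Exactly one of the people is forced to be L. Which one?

The 8 variables draw from only 8 values {H, I, J, K, L, M, N, O}, so each is used; only Grace can be H, hence Grace = H.
The 7 still-open variables together cover exactly {I, J, K, L, M, N, O} — 7 values for 7 variables — and I appears only in Nate's list, so Nate = I.
Among the 6 still-open variables, O fits only Mona (and all 6 values in {J, K, L, M, N, O} must be used), so Mona = O.
The 5 still-open variables draw from only 5 values {J, K, L, M, N}, so each is used; only Liam can be L, hence Liam = L.

Liam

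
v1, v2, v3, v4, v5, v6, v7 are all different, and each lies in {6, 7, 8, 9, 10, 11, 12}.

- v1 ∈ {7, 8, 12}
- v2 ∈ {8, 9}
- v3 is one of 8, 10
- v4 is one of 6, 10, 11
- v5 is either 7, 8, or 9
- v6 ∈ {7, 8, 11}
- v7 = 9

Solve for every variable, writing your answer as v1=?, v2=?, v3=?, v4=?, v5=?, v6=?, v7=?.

v7 has just one choice, so v7 = 9. Strike 9 from v2, v5.
v2's domain is down to {8}, so v2 = 8. Strike 8 from v1, v3, v5, v6.
v3's domain is down to {10}, so v3 = 10. Eliminate 10 elsewhere: v4.
That leaves v5 = 7. So v1, v6 can't be 7.
That leaves v6 = 11. Eliminate 11 elsewhere: v4.
v1's domain is down to {12}, so v1 = 12.
v4 must be 6 (only option left).

v1=12, v2=8, v3=10, v4=6, v5=7, v6=11, v7=9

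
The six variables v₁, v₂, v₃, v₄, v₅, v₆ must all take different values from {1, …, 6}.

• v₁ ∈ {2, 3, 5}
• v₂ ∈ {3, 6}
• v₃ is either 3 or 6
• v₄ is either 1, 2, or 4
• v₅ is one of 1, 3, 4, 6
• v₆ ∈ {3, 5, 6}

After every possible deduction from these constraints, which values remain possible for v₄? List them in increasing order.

1, 4

The 2 variables v₂ and v₃ are confined to {3, 6}, which locks those values in; drop them from v₁, v₅, v₆.
v₆'s domain is down to {5}, so v₆ = 5. So v₁ can't be 5.
v₁ has just one choice, so v₁ = 2. So v₄ can't be 2.
No further eliminations apply; v₄ can still be any of 1, 4.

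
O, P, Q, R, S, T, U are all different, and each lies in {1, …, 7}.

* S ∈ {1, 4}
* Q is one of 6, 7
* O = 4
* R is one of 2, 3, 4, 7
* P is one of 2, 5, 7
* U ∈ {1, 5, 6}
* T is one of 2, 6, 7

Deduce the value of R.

3

O has just one choice, so O = 4. Strike 4 from R, S.
That leaves S = 1. Eliminate 1 elsewhere: U.
Among the 5 still-open variables, 3 fits only R (and all 5 values in {2, 3, 5, 6, 7} must be used), so R = 3.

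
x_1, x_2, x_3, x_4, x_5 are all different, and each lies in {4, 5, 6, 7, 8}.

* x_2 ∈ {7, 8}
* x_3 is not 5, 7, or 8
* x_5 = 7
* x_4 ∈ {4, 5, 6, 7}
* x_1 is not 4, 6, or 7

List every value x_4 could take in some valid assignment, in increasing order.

x_5's domain is down to {7}, so x_5 = 7. Eliminate 7 elsewhere: x_2, x_4.
x_2 must be 8 (only option left). Remove 8 from x_1.
That leaves x_1 = 5. Remove 5 from x_4.
No further eliminations apply; x_4 can still be any of 4, 6.

4, 6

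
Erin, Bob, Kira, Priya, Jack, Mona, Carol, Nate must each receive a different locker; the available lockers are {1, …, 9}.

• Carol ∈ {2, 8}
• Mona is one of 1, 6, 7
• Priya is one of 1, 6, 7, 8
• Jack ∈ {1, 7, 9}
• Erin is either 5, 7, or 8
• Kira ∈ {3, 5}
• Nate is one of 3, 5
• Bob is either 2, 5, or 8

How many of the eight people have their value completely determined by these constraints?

2

The 8 variables together cover exactly {1, 2, 3, 5, 6, 7, 8, 9} — 8 values for 8 variables — and 9 appears only in Jack's list, so Jack = 9.
Kira and Nate between them cover only {3, 5} — a naked pair. Remove those values from Erin, Bob.
Bob and Carol between them cover only {2, 8} — a naked pair. Remove those values from Erin, Priya.
That leaves Erin = 7. Strike 7 from Priya, Mona.
Determined: Erin=7, Jack=9. The other people each still have more than one consistent value. That makes 2.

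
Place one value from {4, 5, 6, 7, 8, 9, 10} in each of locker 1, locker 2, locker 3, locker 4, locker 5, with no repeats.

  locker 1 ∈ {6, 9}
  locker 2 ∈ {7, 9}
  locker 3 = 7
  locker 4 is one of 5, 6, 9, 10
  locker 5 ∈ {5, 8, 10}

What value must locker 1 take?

locker 3 has just one choice, so locker 3 = 7. Remove 7 from locker 2.
locker 2 must be 9 (only option left). Remove 9 from locker 1, locker 4.
So locker 1 = 6.

6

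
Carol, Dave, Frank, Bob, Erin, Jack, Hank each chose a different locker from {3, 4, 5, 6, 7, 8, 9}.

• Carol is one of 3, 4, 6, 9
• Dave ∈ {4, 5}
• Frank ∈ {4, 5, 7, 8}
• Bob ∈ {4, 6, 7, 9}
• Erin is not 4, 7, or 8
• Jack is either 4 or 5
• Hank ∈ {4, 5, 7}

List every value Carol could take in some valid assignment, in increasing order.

3, 6, 9

The 7 variables together cover exactly {3, 4, 5, 6, 7, 8, 9} — 7 values for 7 variables — and 8 appears only in Frank's list, so Frank = 8.
Dave and Jack between them cover only {4, 5} — a naked pair. Remove those values from Carol, Bob, Erin, Hank.
Hank must be 7 (only option left). Eliminate 7 elsewhere: Bob.
No further eliminations apply; Carol can still be any of 3, 6, 9.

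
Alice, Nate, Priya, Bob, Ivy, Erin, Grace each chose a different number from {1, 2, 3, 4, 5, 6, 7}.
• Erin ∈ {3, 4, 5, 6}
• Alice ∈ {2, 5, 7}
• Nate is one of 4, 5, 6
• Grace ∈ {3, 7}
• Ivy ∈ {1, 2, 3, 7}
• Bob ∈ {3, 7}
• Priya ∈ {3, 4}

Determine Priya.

Among the 7 variables, 1 fits only Ivy (and all 7 values in {1, 2, 3, 4, 5, 6, 7} must be used), so Ivy = 1.
The 6 still-open variables together cover exactly {2, 3, 4, 5, 6, 7} — 6 values for 6 variables — and 2 appears only in Alice's list, so Alice = 2.
The 2 variables Bob and Grace are confined to {3, 7}, which locks those values in; drop them from Priya, Erin.
So Priya = 4.

4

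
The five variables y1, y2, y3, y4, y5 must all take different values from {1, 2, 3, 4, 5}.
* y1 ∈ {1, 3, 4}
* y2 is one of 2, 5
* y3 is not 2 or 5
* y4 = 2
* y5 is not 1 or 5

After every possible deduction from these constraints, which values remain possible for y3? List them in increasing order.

1, 3, 4

y4's domain is down to {2}, so y4 = 2. Remove 2 from y2, y5.
y2's domain is down to {5}, so y2 = 5.
No further eliminations apply; y3 can still be any of 1, 3, 4.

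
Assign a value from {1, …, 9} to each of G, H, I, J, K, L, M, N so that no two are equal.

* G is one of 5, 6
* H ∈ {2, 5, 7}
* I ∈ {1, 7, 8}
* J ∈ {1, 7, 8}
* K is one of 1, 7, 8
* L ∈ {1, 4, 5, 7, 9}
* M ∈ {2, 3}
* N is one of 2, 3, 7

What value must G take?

6

I, J, K share exactly the 3 values {1, 7, 8}; by pigeonhole those values go to them, so strike 1, 7, 8 from H, L, N.
M and N between them cover only {2, 3} — a naked pair. Remove those values from H.
H has just one choice, so H = 5. Eliminate 5 elsewhere: G, L.
So G = 6.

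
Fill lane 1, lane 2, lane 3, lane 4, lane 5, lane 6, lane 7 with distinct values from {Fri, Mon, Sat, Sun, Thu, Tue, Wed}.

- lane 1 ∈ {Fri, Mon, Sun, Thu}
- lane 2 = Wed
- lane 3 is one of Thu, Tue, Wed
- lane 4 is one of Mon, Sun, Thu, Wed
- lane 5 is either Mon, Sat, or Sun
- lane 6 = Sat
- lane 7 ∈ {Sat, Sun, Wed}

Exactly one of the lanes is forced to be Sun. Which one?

lane 2's domain is down to {Wed}, so lane 2 = Wed. Strike Wed from lane 3, lane 4, lane 7.
lane 6 has just one choice, so lane 6 = Sat. Strike Sat from lane 5, lane 7.
So Sun goes to lane 7.

lane 7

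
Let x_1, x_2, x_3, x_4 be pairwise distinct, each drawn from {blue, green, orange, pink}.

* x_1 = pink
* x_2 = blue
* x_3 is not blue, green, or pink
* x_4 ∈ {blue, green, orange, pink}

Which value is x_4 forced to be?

green

x_1's domain is down to {pink}, so x_1 = pink. Eliminate pink elsewhere: x_4.
x_2 has just one choice, so x_2 = blue. So x_4 can't be blue.
x_3's domain is down to {orange}, so x_3 = orange. Strike orange from x_4.
So x_4 = green.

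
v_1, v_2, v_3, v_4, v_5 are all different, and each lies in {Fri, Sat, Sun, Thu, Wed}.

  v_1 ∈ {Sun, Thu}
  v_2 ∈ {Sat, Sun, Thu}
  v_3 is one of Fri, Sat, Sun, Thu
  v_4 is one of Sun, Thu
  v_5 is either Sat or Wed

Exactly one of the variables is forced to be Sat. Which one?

v_2

The 5 variables draw from only 5 values {Fri, Sat, Sun, Thu, Wed}, so each is used; only v_3 can be Fri, hence v_3 = Fri.
The 4 still-open variables together cover exactly {Sat, Sun, Thu, Wed} — 4 values for 4 variables — and Wed appears only in v_5's list, so v_5 = Wed.
The 3 still-open variables together cover exactly {Sat, Sun, Thu} — 3 values for 3 variables — and Sat appears only in v_2's list, so v_2 = Sat.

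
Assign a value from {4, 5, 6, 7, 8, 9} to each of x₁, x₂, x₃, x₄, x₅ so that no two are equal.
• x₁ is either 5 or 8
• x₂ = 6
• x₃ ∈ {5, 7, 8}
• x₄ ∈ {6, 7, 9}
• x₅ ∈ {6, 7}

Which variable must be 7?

x₅

x₂ must be 6 (only option left). Remove 6 from x₄, x₅.
So 7 goes to x₅.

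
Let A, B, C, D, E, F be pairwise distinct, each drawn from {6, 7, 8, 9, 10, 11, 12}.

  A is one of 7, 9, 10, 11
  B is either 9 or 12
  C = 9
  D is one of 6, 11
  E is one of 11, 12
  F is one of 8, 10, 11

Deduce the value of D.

6

C's domain is down to {9}, so C = 9. Strike 9 from A, B.
B must be 12 (only option left). Remove 12 from E.
E has just one choice, so E = 11. So A, D, F can't be 11.
So D = 6.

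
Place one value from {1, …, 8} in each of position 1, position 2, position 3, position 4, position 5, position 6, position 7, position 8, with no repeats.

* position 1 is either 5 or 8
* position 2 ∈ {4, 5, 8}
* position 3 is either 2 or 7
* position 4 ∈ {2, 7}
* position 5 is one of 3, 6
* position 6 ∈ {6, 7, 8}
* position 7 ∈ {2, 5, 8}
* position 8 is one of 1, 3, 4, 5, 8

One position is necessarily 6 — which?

The 8 variables draw from only 8 values {1, 2, 3, 4, 5, 6, 7, 8}, so each is used; only position 8 can be 1, hence position 8 = 1.
The 7 still-open variables together cover exactly {2, 3, 4, 5, 6, 7, 8} — 7 values for 7 variables — and 3 appears only in position 5's list, so position 5 = 3.
Among the 6 still-open variables, 4 fits only position 2 (and all 6 values in {2, 4, 5, 6, 7, 8} must be used), so position 2 = 4.
The 5 still-open variables together cover exactly {2, 5, 6, 7, 8} — 5 values for 5 variables — and 6 appears only in position 6's list, so position 6 = 6.

position 6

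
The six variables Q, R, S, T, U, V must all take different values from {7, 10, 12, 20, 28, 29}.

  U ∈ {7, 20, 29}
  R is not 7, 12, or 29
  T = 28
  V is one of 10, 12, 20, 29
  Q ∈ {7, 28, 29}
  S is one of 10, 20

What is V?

T has just one choice, so T = 28. So Q, R can't be 28.
The 5 still-open variables draw from only 5 values {7, 10, 12, 20, 29}, so each is used; only V can be 12, hence V = 12.

12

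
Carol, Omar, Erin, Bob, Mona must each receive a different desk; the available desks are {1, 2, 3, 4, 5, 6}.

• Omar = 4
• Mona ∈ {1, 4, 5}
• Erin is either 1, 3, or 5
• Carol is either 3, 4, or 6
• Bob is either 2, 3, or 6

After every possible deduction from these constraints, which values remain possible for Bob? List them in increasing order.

2, 3, 6

Omar must be 4 (only option left). So Carol, Mona can't be 4.
No further eliminations apply; Bob can still be any of 2, 3, 6.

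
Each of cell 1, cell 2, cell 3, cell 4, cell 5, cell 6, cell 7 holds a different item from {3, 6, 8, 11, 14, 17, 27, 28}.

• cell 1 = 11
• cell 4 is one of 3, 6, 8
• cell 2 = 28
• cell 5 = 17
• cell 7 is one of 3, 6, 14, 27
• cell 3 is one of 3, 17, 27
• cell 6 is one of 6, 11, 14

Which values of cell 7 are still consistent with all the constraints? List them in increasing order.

cell 1 must be 11 (only option left). Eliminate 11 elsewhere: cell 6.
cell 2's domain is down to {28}, so cell 2 = 28.
cell 5's domain is down to {17}, so cell 5 = 17. Remove 17 from cell 3.
No further eliminations apply; cell 7 can still be any of 3, 6, 14, 27.

3, 6, 14, 27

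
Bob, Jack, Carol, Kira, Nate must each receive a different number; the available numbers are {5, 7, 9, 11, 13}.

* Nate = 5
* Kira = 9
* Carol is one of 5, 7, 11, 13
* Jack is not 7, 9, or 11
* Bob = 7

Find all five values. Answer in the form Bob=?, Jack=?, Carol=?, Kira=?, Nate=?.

Bob must be 7 (only option left). So Carol can't be 7.
Kira must be 9 (only option left).
Nate has just one choice, so Nate = 5. So Jack, Carol can't be 5.
Jack has just one choice, so Jack = 13. Strike 13 from Carol.
Carol must be 11 (only option left).

Bob=7, Jack=13, Carol=11, Kira=9, Nate=5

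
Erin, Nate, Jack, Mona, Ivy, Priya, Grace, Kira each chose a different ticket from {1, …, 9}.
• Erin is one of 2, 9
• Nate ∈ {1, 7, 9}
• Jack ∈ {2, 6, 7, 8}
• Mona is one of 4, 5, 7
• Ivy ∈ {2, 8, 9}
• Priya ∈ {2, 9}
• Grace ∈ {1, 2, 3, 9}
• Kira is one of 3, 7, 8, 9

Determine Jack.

Erin and Priya between them cover only {2, 9} — a naked pair. Remove those values from Nate, Jack, Ivy, Grace, Kira.
Ivy has just one choice, so Ivy = 8. So Jack, Kira can't be 8.
Nate, Grace, Kira share exactly the 3 values {1, 3, 7}; by pigeonhole those values go to them, so strike 1, 3, 7 from Jack, Mona.
So Jack = 6.

6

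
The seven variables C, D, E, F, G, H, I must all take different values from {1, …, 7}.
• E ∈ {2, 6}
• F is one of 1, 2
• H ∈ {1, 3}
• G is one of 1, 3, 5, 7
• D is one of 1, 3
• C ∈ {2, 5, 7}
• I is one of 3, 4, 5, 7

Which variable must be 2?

Among the 7 variables, 4 fits only I (and all 7 values in {1, 2, 3, 4, 5, 6, 7} must be used), so I = 4.
The 6 still-open variables draw from only 6 values {1, 2, 3, 5, 6, 7}, so each is used; only E can be 6, hence E = 6.
D and H between them cover only {1, 3} — a naked pair. Remove those values from F, G.
So 2 goes to F.

F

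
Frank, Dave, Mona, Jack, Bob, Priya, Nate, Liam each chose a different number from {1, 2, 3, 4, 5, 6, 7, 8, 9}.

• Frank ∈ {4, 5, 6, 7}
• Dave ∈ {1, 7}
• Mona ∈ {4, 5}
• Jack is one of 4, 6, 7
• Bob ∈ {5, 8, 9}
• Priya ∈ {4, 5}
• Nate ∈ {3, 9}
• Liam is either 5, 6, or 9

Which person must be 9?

Among the 8 variables, 1 fits only Dave (and all 8 values in {1, 3, 4, 5, 6, 7, 8, 9} must be used), so Dave = 1.
The 7 still-open variables draw from only 7 values {3, 4, 5, 6, 7, 8, 9}, so each is used; only Nate can be 3, hence Nate = 3.
Among the 6 still-open variables, 8 fits only Bob (and all 6 values in {4, 5, 6, 7, 8, 9} must be used), so Bob = 8.
The 5 still-open variables together cover exactly {4, 5, 6, 7, 9} — 5 values for 5 variables — and 9 appears only in Liam's list, so Liam = 9.

Liam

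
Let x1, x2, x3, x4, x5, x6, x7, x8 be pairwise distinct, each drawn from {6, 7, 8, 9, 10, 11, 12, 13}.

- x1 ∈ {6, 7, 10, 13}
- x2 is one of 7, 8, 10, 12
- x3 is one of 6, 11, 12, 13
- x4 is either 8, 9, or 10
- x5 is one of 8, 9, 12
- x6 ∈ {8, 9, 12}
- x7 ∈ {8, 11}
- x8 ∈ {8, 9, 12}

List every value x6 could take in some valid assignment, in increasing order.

8, 9, 12

The 3 variables x5, x6, x8 are confined to {8, 9, 12}, which locks those values in; drop them from x2, x3, x4, x7.
That leaves x4 = 10. Remove 10 from x1, x2.
That leaves x7 = 11. So x3 can't be 11.
x2's domain is down to {7}, so x2 = 7. Remove 7 from x1.
No further eliminations apply; x6 can still be any of 8, 9, 12.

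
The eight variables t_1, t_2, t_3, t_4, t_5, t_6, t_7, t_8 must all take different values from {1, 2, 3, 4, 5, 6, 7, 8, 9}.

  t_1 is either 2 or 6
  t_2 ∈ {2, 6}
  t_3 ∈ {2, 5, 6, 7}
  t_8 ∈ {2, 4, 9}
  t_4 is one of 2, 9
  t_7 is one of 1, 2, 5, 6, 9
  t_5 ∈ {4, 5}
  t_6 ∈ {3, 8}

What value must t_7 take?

The 2 variables t_1 and t_2 are confined to {2, 6}, which locks those values in; drop them from t_3, t_4, t_7, t_8.
t_4's domain is down to {9}, so t_4 = 9. Remove 9 from t_7, t_8.
t_8 must be 4 (only option left). Strike 4 from t_5.
t_5 must be 5 (only option left). Strike 5 from t_3, t_7.
So t_7 = 1.

1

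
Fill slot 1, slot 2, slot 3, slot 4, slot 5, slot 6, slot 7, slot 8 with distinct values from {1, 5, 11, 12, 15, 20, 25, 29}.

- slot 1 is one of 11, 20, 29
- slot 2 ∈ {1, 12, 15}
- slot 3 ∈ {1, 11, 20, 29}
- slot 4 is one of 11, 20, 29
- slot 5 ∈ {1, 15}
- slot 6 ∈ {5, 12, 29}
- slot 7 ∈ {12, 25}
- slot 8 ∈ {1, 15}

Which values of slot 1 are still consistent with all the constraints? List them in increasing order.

The 8 variables together cover exactly {1, 5, 11, 12, 15, 20, 25, 29} — 8 values for 8 variables — and 5 appears only in slot 6's list, so slot 6 = 5.
The 7 still-open variables together cover exactly {1, 11, 12, 15, 20, 25, 29} — 7 values for 7 variables — and 25 appears only in slot 7's list, so slot 7 = 25.
Among the 6 still-open variables, 12 fits only slot 2 (and all 6 values in {1, 11, 12, 15, 20, 29} must be used), so slot 2 = 12.
slot 5 and slot 8 share exactly the 2 values {1, 15}; by pigeonhole those values go to them, so strike 1, 15 from slot 3.
No further eliminations apply; slot 1 can still be any of 11, 20, 29.

11, 20, 29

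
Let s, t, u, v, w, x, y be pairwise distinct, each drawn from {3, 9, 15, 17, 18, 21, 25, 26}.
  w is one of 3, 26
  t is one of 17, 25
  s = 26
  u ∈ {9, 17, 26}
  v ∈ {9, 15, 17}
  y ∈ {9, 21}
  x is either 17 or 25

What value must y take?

21

s must be 26 (only option left). Strike 26 from u, w.
w has just one choice, so w = 3.
The 5 still-open variables together cover exactly {9, 15, 17, 21, 25} — 5 values for 5 variables — and 15 appears only in v's list, so v = 15.
Among the 4 still-open variables, 21 fits only y (and all 4 values in {9, 17, 21, 25} must be used), so y = 21.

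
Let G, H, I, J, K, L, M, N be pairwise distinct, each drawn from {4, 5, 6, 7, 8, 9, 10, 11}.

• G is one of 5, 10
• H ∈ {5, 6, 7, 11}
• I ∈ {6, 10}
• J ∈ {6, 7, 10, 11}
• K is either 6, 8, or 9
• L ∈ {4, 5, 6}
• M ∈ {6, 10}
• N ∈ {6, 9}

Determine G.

The 8 variables together cover exactly {4, 5, 6, 7, 8, 9, 10, 11} — 8 values for 8 variables — and 4 appears only in L's list, so L = 4.
The 7 still-open variables together cover exactly {5, 6, 7, 8, 9, 10, 11} — 7 values for 7 variables — and 8 appears only in K's list, so K = 8.
The 6 still-open variables together cover exactly {5, 6, 7, 9, 10, 11} — 6 values for 6 variables — and 9 appears only in N's list, so N = 9.
I and M between them cover only {6, 10} — a naked pair. Remove those values from G, H, J.
So G = 5.

5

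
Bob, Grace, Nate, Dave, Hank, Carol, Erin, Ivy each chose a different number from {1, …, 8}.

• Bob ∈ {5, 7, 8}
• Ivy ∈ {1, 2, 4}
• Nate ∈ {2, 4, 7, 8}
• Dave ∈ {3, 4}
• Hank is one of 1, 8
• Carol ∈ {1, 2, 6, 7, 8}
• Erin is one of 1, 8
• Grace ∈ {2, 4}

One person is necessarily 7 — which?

Among the 8 variables, 3 fits only Dave (and all 8 values in {1, 2, 3, 4, 5, 6, 7, 8} must be used), so Dave = 3.
Among the 7 still-open variables, 5 fits only Bob (and all 7 values in {1, 2, 4, 5, 6, 7, 8} must be used), so Bob = 5.
The 6 still-open variables draw from only 6 values {1, 2, 4, 6, 7, 8}, so each is used; only Carol can be 6, hence Carol = 6.
The 5 still-open variables together cover exactly {1, 2, 4, 7, 8} — 5 values for 5 variables — and 7 appears only in Nate's list, so Nate = 7.

Nate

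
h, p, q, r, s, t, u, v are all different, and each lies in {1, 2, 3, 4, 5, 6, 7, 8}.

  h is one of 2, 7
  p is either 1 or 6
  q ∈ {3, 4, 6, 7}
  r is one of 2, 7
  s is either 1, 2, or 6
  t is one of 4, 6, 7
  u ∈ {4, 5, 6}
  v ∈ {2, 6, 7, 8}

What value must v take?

The 8 variables draw from only 8 values {1, 2, 3, 4, 5, 6, 7, 8}, so each is used; only q can be 3, hence q = 3.
Among the 7 still-open variables, 5 fits only u (and all 7 values in {1, 2, 4, 5, 6, 7, 8} must be used), so u = 5.
The 6 still-open variables together cover exactly {1, 2, 4, 6, 7, 8} — 6 values for 6 variables — and 4 appears only in t's list, so t = 4.
Among the 5 still-open variables, 8 fits only v (and all 5 values in {1, 2, 6, 7, 8} must be used), so v = 8.

8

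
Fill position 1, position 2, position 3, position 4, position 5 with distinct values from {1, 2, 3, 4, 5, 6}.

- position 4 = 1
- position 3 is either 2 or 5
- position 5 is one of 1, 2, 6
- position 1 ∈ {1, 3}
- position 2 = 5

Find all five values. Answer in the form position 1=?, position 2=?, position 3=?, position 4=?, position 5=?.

position 1=3, position 2=5, position 3=2, position 4=1, position 5=6

position 2 must be 5 (only option left). So position 3 can't be 5.
position 3's domain is down to {2}, so position 3 = 2. Eliminate 2 elsewhere: position 5.
position 4 has just one choice, so position 4 = 1. So position 1, position 5 can't be 1.
position 5 must be 6 (only option left).
That leaves position 1 = 3.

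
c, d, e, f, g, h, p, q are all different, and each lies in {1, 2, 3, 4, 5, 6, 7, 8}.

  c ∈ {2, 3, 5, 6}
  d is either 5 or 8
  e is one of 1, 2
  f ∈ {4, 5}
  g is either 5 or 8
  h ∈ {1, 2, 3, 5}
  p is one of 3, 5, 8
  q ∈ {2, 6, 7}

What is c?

The 8 variables together cover exactly {1, 2, 3, 4, 5, 6, 7, 8} — 8 values for 8 variables — and 4 appears only in f's list, so f = 4.
The 7 still-open variables draw from only 7 values {1, 2, 3, 5, 6, 7, 8}, so each is used; only q can be 7, hence q = 7.
Among the 6 still-open variables, 6 fits only c (and all 6 values in {1, 2, 3, 5, 6, 8} must be used), so c = 6.

6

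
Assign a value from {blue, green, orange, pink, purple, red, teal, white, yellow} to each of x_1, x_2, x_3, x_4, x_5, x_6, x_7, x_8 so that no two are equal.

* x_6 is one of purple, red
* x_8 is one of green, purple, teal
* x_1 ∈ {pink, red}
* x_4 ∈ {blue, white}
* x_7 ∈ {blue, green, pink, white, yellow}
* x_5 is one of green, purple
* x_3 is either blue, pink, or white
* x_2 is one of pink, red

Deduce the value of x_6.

Among the 8 variables, teal fits only x_8 (and all 8 values in {blue, green, pink, purple, red, teal, white, yellow} must be used), so x_8 = teal.
The 7 still-open variables together cover exactly {blue, green, pink, purple, red, white, yellow} — 7 values for 7 variables — and yellow appears only in x_7's list, so x_7 = yellow.
The 6 still-open variables draw from only 6 values {blue, green, pink, purple, red, white}, so each is used; only x_5 can be green, hence x_5 = green.
The 5 still-open variables together cover exactly {blue, pink, purple, red, white} — 5 values for 5 variables — and purple appears only in x_6's list, so x_6 = purple.

purple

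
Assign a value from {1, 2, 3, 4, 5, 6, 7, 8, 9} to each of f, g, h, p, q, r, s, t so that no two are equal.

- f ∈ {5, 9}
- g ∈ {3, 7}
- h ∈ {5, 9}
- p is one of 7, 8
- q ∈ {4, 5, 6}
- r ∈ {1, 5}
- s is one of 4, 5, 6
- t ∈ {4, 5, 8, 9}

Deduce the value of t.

The 8 variables together cover exactly {1, 3, 4, 5, 6, 7, 8, 9} — 8 values for 8 variables — and 1 appears only in r's list, so r = 1.
The 7 still-open variables together cover exactly {3, 4, 5, 6, 7, 8, 9} — 7 values for 7 variables — and 3 appears only in g's list, so g = 3.
The 6 still-open variables draw from only 6 values {4, 5, 6, 7, 8, 9}, so each is used; only p can be 7, hence p = 7.
Among the 5 still-open variables, 8 fits only t (and all 5 values in {4, 5, 6, 8, 9} must be used), so t = 8.

8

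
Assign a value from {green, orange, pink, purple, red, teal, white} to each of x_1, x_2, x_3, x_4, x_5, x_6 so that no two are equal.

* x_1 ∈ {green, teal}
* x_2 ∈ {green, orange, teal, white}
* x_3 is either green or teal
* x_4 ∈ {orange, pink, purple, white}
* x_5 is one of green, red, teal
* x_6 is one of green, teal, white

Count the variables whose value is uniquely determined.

x_1 and x_3 between them cover only {green, teal} — a naked pair. Remove those values from x_2, x_5, x_6.
x_5 has just one choice, so x_5 = red.
x_6 must be white (only option left). Remove white from x_2, x_4.
x_2 has just one choice, so x_2 = orange. Remove orange from x_4.
Determined: x_2=orange, x_5=red, x_6=white. The other variables each still have more than one consistent value. That makes 3.

3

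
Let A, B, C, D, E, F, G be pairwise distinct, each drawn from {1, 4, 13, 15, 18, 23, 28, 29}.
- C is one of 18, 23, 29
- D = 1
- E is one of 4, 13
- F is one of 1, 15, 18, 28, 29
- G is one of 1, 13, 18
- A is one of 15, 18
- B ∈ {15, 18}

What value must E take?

4

D has just one choice, so D = 1. Eliminate 1 elsewhere: F, G.
A and B between them cover only {15, 18} — a naked pair. Remove those values from C, F, G.
G must be 13 (only option left). Strike 13 from E.
So E = 4.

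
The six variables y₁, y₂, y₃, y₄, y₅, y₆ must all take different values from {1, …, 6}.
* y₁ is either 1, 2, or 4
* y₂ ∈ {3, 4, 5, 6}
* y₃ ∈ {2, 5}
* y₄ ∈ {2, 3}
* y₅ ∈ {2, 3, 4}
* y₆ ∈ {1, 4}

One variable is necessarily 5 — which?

y₃

The 6 variables together cover exactly {1, 2, 3, 4, 5, 6} — 6 values for 6 variables — and 6 appears only in y₂'s list, so y₂ = 6.
Among the 5 still-open variables, 5 fits only y₃ (and all 5 values in {1, 2, 3, 4, 5} must be used), so y₃ = 5.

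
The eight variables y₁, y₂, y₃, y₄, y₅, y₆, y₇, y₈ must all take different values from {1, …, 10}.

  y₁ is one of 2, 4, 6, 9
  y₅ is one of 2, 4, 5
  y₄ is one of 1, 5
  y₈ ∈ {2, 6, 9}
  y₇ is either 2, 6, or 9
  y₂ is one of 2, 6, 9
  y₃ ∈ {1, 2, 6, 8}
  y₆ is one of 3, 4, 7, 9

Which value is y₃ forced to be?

The 3 variables y₂, y₇, y₈ are confined to {2, 6, 9}, which locks those values in; drop them from y₁, y₃, y₅, y₆.
y₁ has just one choice, so y₁ = 4. So y₅, y₆ can't be 4.
y₅ has just one choice, so y₅ = 5. Strike 5 from y₄.
That leaves y₄ = 1. Eliminate 1 elsewhere: y₃.
So y₃ = 8.

8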